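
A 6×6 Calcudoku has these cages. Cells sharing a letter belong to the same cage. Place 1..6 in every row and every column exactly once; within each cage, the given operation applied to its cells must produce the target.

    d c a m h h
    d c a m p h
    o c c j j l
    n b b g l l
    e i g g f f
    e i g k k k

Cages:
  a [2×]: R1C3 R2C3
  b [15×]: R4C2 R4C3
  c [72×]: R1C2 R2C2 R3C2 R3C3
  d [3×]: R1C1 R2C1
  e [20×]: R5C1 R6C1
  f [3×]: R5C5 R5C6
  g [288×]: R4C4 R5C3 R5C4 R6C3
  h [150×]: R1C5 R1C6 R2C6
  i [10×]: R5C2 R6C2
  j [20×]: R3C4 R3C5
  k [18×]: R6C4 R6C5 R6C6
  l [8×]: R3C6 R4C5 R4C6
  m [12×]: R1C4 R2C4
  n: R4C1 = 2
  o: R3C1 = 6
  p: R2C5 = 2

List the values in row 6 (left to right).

Cage h has product 150, leaving R1C5 = 5.
The 3 cells of cage h must have product 150, which forces R1C6 = 6.
Cage p is given, so R2C5 = 2.
Cage h needs product 150; hence R2C6 = 5.
Cage o is a single given cell, which forces R3C1 = 6.
Column 5 now contains 5, so R3C5 = 4.
Cage n is given; hence R4C1 = 2.
Column 5 already has 4, leaving R4C5 = 1.
Row 4 now contains 1, leaving R4C6 = 4.
Column 5 already has 1, which forces R5C5 = 3.
Row 5 already has 3, which forces R5C6 = 1.
3 is placed in column 5; hence R6C5 = 6.
Column 6 now contains 1, so R6C6 = 3.
The two cells of cage a must have product 2; hence R1C3 = 2.
2 is placed in row 2; hence R2C3 = 1.
Column 3 now contains 1, which forces R3C3 = 3.
Row 3 now contains 4, so R3C4 = 5.
Column 6 now contains 1; hence R3C6 = 2.
Column 3 now contains 3, so R4C3 = 5.
Cage g has product 288, so R5C3 = 6.
2 is placed in column 3; hence R6C3 = 4.
Row 6 already has 3, which forces R6C4 = 1.
The two cells of cage d must have product 3, so R1C1 = 1.
Cage c needs product 72; hence R1C2 = 4.
4 is placed in row 1, which forces R1C4 = 3.
1 is placed in row 2; hence R2C1 = 3.
The 4 cells of cage c must have product 72, so R2C2 = 6.
Column 4 already has 3, which forces R2C4 = 4.
Row 3 already has 2; hence R3C2 = 1.
5 is placed in row 4, so R4C2 = 3.
Column 4 already has 3, leaving R4C4 = 6.
Cage e's pair has product 20, which forces R5C1 = 4.
Column 4 now contains 4, which forces R5C4 = 2.
Row 6 already has 4, so R6C1 = 5.
Row 6 now contains 5, which forces R6C2 = 2.
2 is placed in row 5, leaving R5C2 = 5.
Completed grid: 1 4 2 3 5 6 / 3 6 1 4 2 5 / 6 1 3 5 4 2 / 2 3 5 6 1 4 / 4 5 6 2 3 1 / 5 2 4 1 6 3.

5 2 4 1 6 3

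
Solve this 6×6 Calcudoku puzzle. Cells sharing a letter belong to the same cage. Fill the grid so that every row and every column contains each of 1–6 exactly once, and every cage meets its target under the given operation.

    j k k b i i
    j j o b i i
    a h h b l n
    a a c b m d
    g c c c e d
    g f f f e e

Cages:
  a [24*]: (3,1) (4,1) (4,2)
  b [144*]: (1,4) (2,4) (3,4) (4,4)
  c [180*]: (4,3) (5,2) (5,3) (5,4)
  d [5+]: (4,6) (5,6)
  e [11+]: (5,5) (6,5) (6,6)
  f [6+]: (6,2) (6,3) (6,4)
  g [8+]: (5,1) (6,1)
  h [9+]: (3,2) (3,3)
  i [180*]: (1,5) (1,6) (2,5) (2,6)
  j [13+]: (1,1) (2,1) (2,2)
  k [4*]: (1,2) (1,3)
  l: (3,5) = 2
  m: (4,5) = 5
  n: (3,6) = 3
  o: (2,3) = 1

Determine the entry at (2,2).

5

Cage o is given; hence (2,3) = 1.
L is a freebie; hence (3,5) = 2.
Cage n is given, so (3,6) = 3.
Cage m is a single given cell, leaving (4,5) = 5.
Cage k needs two cells with product 4, so (1,2) = 1.
Column 3 now contains 1; hence (1,3) = 4.
4 is placed in column 3; hence (3,3) = 5.
Row 3 now contains 5; hence (3,2) = 4.
Row 3 now contains 4, leaving (3,4) = 6.
Cage f has sum 6, so (6,4) = 1.
Row 3 now contains 6, so (3,1) = 1.
Cage a needs product 24, so (4,1) = 4.
Cage a has product 24, leaving (4,2) = 6.
4 is placed in row 4, which forces (4,6) = 1.
1 is placed in column 6, which forces (5,6) = 4.
The 4 cells of cage b must have product 144, leaving (2,4) = 4.
The 4 cells of cage c must have product 180; hence (5,3) = 6.
Row 5 needs a 1, and only (5,5) is open for it.
Cage e has sum 11, leaving (6,5) = 4.
Cage e has sum 11, which forces (6,6) = 6.
Row 6 needs a 5, and only (6,1) is open for it.
Cage j needs sum 13, so (2,2) = 5.
5 is placed in row 2; hence (2,6) = 2.
5 is placed in column 1, which forces (5,1) = 3.
3 is placed in row 5, which forces (5,2) = 2.
2 is placed in row 5, which forces (5,4) = 5.
Column 2 now contains 2, so (6,2) = 3.
Row 6 already has 3, leaving (6,3) = 2.
The 3 cells of cage j must have sum 13, leaving (1,1) = 2.
Row 1 already has 2; hence (1,4) = 3.
Row 1 already has 3, leaving (1,5) = 6.
Column 6 now contains 2; hence (1,6) = 5.
Row 2 now contains 2, so (2,1) = 6.
6 is placed in column 5, leaving (2,5) = 3.
Column 3 now contains 2, so (4,3) = 3.
Column 4 already has 3; hence (4,4) = 2.
Completed grid: 2 1 4 3 6 5 / 6 5 1 4 3 2 / 1 4 5 6 2 3 / 4 6 3 2 5 1 / 3 2 6 5 1 4 / 5 3 2 1 4 6.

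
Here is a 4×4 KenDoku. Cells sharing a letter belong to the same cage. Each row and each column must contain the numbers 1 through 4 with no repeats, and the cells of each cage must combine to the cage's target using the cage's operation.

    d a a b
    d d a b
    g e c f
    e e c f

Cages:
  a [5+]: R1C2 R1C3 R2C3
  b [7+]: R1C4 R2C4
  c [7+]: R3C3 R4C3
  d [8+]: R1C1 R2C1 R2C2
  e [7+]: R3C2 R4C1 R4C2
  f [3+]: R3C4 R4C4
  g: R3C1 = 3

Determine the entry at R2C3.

2

Cage g is a single given cell; hence R3C1 = 3.
Row 3 already has 3; hence R3C3 = 4.
Column 3 already has 4, leaving R4C3 = 3.
The 3 cells of cage a must have sum 5; hence R1C2 = 2.
Column 3 already has 3, which forces R1C3 = 1.
2 is placed in column 2; hence R2C2 = 3.
The 3 cells of cage a must have sum 5; hence R2C3 = 2.
3 is placed in row 2, which forces R2C4 = 4.
2 is placed in column 2, which forces R3C2 = 1.
Row 3 now contains 1, leaving R3C4 = 2.
Column 2 now contains 1, which forces R4C2 = 4.
Column 4 already has 2, so R4C4 = 1.
Row 1 already has 1, which forces R1C1 = 4.
Column 4 now contains 4, which forces R1C4 = 3.
Row 2 already has 4, leaving R2C1 = 1.
1 is placed in row 4, leaving R4C1 = 2.
The full grid is 4 2 1 3 / 1 3 2 4 / 3 1 4 2 / 2 4 3 1.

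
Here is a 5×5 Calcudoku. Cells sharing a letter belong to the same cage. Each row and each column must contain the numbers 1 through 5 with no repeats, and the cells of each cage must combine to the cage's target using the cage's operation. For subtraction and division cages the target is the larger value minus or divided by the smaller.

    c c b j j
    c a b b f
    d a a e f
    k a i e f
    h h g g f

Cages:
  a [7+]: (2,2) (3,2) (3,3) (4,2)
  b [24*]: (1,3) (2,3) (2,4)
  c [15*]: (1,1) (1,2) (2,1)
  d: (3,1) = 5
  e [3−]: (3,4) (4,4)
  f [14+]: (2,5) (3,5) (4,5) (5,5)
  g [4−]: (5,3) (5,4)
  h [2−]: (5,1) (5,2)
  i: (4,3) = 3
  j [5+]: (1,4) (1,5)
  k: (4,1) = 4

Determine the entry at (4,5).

2

D is a freebie, which forces (3,1) = 5.
Cage a has sum 7, leaving (3,3) = 1.
K is a freebie, which forces (4,1) = 4.
I is a freebie, leaving (4,3) = 3.
Column 3 now contains 1, so (5,3) = 5.
5 is placed in row 5, so (5,4) = 1.
Cage c needs product 15, which forces (1,2) = 5.
Cage b has product 24, leaving (2,4) = 3.
Cage e needs two cells with difference 3; hence (3,4) = 2.
Cage e needs two cells with difference 3, leaving (4,4) = 5.
5 is placed in row 4, so (4,5) = 2.
Cage h's pair has difference 2, so (5,1) = 2.
The two cells of cage h must have difference 2, which forces (5,2) = 4.
Row 5 already has 4; hence (5,5) = 3.
Cage c needs product 15, which forces (1,1) = 3.
Column 4 already has 2, so (1,4) = 4.
Column 5 already has 3; hence (1,5) = 1.
Row 2 already has 3, leaving (2,1) = 1.
The 4 cells of cage a must have sum 7; hence (2,2) = 2.
2 is placed in row 2, so (2,3) = 4.
The 4 cells of cage f must have sum 14, which forces (2,5) = 5.
2 is placed in row 3, leaving (3,2) = 3.
Column 5 already has 3, leaving (3,5) = 4.
Row 4 already has 2, leaving (4,2) = 1.
Row 1 already has 4; hence (1,3) = 2.
Filled in: 3 5 2 4 1 / 1 2 4 3 5 / 5 3 1 2 4 / 4 1 3 5 2 / 2 4 5 1 3.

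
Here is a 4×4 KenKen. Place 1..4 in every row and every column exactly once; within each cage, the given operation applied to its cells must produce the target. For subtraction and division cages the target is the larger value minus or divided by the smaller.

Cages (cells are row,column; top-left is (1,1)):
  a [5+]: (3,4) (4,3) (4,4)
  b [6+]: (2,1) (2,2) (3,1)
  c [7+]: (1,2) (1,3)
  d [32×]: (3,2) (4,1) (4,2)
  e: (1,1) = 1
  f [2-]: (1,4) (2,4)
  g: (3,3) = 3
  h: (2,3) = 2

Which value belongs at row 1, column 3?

E is a freebie; hence (1,1) = 1.
H is a freebie, leaving (2,3) = 2.
Cage d has product 32, which forces (3,2) = 4.
Cage g is given; hence (3,3) = 3.
The 3 cells of cage d must have product 32, leaving (4,1) = 4.
Cage d has product 32, which forces (4,2) = 2.
Column 3 now contains 2; hence (4,3) = 1.
Row 4 already has 1, which forces (4,4) = 3.
4 is placed in column 2, leaving (1,2) = 3.
Column 3 now contains 3, so (1,3) = 4.
Cage f's pair has difference 2, so (1,4) = 2.
4 is placed in column 1, so (2,1) = 3.
The 3 cells of cage b must have sum 6; hence (2,2) = 1.
Cage f's pair has difference 2, leaving (2,4) = 4.
Row 3 already has 3, so (3,1) = 2.
Cage a has sum 5, which forces (3,4) = 1.
Completed grid: 1 3 4 2 / 3 1 2 4 / 2 4 3 1 / 4 2 1 3.

4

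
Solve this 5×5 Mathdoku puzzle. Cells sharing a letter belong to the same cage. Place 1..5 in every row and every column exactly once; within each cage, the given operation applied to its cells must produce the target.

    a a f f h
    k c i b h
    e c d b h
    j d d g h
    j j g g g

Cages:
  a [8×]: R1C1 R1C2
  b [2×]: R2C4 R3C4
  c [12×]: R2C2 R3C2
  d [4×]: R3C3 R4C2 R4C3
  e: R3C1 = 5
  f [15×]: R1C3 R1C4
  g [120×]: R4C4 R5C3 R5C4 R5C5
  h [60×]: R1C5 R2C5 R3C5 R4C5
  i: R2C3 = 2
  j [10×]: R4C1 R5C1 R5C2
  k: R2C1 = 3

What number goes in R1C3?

5

K is a freebie, which forces R2C1 = 3.
Row 2 now contains 3; hence R2C2 = 4.
Cage i is given, which forces R2C3 = 2.
2 is placed in row 2, so R2C4 = 1.
1 is placed in row 2, so R2C5 = 5.
E is a freebie, which forces R3C1 = 5.
Column 2 now contains 4; hence R3C2 = 3.
Column 3 already has 2; hence R3C3 = 1.
Column 4 already has 1; hence R3C4 = 2.
Row 3 already has 1, which forces R3C5 = 4.
Column 3 already has 1, which forces R4C3 = 4.
Cage a needs two cells with product 8; hence R1C1 = 4.
Column 2 now contains 4; hence R1C2 = 2.
Cage d needs product 4, so R4C2 = 1.
Row 4 now contains 1, which forces R4C5 = 3.
Cage j has product 10; hence R5C2 = 5.
Row 5 already has 5, leaving R5C3 = 3.
Cage g has product 120, leaving R5C4 = 4.
Cage g has product 120, which forces R5C5 = 2.
Column 3 now contains 3, leaving R1C3 = 5.
Cage f needs two cells with product 15, so R1C4 = 3.
Column 5 already has 3, which forces R1C5 = 1.
Row 4 now contains 1; hence R4C1 = 2.
Row 4 now contains 3, so R4C4 = 5.
2 is placed in row 5, leaving R5C1 = 1.
Filled in: 4 2 5 3 1 / 3 4 2 1 5 / 5 3 1 2 4 / 2 1 4 5 3 / 1 5 3 4 2.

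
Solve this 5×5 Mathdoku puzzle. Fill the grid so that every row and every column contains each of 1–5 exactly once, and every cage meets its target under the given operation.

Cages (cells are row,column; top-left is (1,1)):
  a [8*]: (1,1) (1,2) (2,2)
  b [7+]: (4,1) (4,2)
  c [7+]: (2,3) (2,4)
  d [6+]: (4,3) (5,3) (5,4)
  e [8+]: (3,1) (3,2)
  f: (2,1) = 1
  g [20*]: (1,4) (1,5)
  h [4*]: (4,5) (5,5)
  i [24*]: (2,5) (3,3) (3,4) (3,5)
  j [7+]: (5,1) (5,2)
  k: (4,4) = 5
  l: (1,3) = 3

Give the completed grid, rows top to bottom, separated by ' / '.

Cage l is given, which forces (1,3) = 3.
Cage f is given, so (2,1) = 1.
Cage k is a single given cell, so (4,4) = 5.
Cage a has product 8, leaving (1,2) = 1.
5 is placed in column 4, leaving (1,4) = 4.
Cage g's pair has product 20, leaving (1,5) = 5.
Row 1 already has 4, so (1,1) = 2.
Cage a has product 8, which forces (2,2) = 4.
Row 2 now contains 4, leaving (2,3) = 5.
4 is placed in column 2; hence (4,2) = 3.
The two cells of cage c must have sum 7, leaving (2,4) = 2.
2 is placed in row 2, which forces (2,5) = 3.
Cage e's pair has sum 8; hence (3,1) = 3.
Column 2 now contains 3, leaving (3,2) = 5.
Row 3 already has 3, so (3,4) = 1.
3 is placed in row 4, leaving (4,1) = 4.
Row 4 already has 4, which forces (4,5) = 1.
Cage j needs two cells with sum 7, so (5,1) = 5.
Cage j's pair has sum 7, so (5,2) = 2.
1 is placed in column 4, which forces (5,4) = 3.
Column 5 now contains 1, leaving (5,5) = 4.
The 4 cells of cage i must have product 24, which forces (3,3) = 4.
Column 5 now contains 4, leaving (3,5) = 2.
1 is placed in row 4; hence (4,3) = 2.
Row 5 already has 4, so (5,3) = 1.

2 1 3 4 5 / 1 4 5 2 3 / 3 5 4 1 2 / 4 3 2 5 1 / 5 2 1 3 4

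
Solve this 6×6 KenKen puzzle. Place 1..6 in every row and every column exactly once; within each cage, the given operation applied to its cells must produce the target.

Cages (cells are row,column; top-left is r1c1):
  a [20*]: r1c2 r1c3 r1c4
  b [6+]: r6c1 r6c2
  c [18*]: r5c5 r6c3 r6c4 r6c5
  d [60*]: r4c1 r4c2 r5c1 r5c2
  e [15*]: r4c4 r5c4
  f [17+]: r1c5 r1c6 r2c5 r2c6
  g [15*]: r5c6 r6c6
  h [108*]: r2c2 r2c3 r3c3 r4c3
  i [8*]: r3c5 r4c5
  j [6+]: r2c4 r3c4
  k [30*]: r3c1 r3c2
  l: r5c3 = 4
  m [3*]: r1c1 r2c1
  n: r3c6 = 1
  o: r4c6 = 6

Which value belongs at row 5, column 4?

Cage n is a single given cell, leaving r3c6 = 1.
Cage o is a single given cell, leaving r4c6 = 6.
Cage l is given, leaving r5c3 = 4.
Row 1 needs a 6, and only r1c5 is open for it.
The only place for 2 in row 1 is r1c6.
In row 1, 3 can only go at r1c1, so r1c1 = 3.
3 is placed in column 1, so r2c1 = 1.
Row 3 needs a 3, and only r3c3 is open for it.
The 4 cells of cage h must have product 108; hence r2c2 = 3.
Cage h needs product 108, so r2c3 = 6.
Cage h needs product 108; hence r4c3 = 2.
Row 4 already has 2, so r4c5 = 4.
Column 3 now contains 2, leaving r6c3 = 1.
Column 3 already has 1; hence r1c3 = 5.
Column 5 now contains 4, leaving r2c5 = 5.
Cage f needs sum 17, which forces r2c6 = 4.
Column 5 now contains 4, leaving r3c5 = 2.
4 is placed in row 4, which forces r4c1 = 5.
Cage d has product 60, so r4c2 = 1.
5 is placed in row 4, which forces r4c4 = 3.
Column 4 already has 3, so r5c4 = 5.
5 is placed in row 5, leaving r5c6 = 3.
Column 4 already has 3, so r6c4 = 6.
Column 5 already has 2, leaving r6c5 = 3.
3 is placed in column 6; hence r6c6 = 5.
Column 2 now contains 1, which forces r1c2 = 4.
Cage a needs product 20; hence r1c4 = 1.
Row 2 already has 4, leaving r2c4 = 2.
Column 1 already has 5, leaving r3c1 = 6.
The two cells of cage k must have product 30, so r3c2 = 5.
Row 3 now contains 2, which forces r3c4 = 4.
Column 1 already has 6, leaving r5c1 = 2.
2 is placed in row 5, which forces r5c2 = 6.
Row 5 already has 3; hence r5c5 = 1.
Column 1 already has 2; hence r6c1 = 4.
Column 2 already has 4, leaving r6c2 = 2.
Completed grid: 3 4 5 1 6 2 / 1 3 6 2 5 4 / 6 5 3 4 2 1 / 5 1 2 3 4 6 / 2 6 4 5 1 3 / 4 2 1 6 3 5.

5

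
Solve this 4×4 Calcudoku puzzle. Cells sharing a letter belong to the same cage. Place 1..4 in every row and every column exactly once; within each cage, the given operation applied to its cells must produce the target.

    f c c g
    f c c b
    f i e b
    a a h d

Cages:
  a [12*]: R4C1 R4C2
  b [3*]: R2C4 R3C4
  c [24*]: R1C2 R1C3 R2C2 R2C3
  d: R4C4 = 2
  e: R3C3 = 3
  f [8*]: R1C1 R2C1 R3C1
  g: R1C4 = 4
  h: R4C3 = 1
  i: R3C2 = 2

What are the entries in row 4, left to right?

G is a freebie, so R1C4 = 4.
Cage i is a single given cell, which forces R3C2 = 2.
Cage e is given, leaving R3C3 = 3.
Row 3 now contains 3, which forces R3C4 = 1.
Cage h is a single given cell, so R4C3 = 1.
Cage d is a single given cell; hence R4C4 = 2.
Column 3 already has 1, which forces R1C3 = 2.
The 4 cells of cage c must have product 24, leaving R2C3 = 4.
Column 4 already has 1, which forces R2C4 = 3.
1 is placed in row 3, which forces R3C1 = 4.
Column 1 already has 4, so R4C1 = 3.
Row 4 already has 3, leaving R4C2 = 4.
Row 1 already has 2, leaving R1C1 = 1.
Cage c needs product 24, which forces R1C2 = 3.
Cage f has product 8; hence R2C1 = 2.
Row 2 now contains 3, so R2C2 = 1.
Completed grid: 1 3 2 4 / 2 1 4 3 / 4 2 3 1 / 3 4 1 2.

3 4 1 2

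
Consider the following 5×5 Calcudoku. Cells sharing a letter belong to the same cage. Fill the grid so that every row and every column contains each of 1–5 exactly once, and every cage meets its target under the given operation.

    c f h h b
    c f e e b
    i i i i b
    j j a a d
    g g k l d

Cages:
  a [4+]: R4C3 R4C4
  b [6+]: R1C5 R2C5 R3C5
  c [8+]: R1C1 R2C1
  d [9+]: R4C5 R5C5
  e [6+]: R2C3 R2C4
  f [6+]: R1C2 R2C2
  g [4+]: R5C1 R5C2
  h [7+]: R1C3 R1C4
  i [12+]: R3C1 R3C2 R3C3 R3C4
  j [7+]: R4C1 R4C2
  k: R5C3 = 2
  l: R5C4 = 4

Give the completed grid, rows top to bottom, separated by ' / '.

Cage k is given, leaving R5C3 = 2.
Cage l is given, which forces R5C4 = 4.
4 is placed in row 5, which forces R5C5 = 5.
5 is placed in column 5, so R4C5 = 4.
In row 3, 3 can only go at R3C5, so R3C5 = 3.
In row 2, 3 can only go at R2C1, so R2C1 = 3.
3 is placed in column 1, so R1C1 = 5.
Row 1 already has 5, leaving R1C3 = 4.
5 is placed in column 1, leaving R4C1 = 2.
Row 4 already has 2, which forces R4C2 = 5.
3 is placed in column 1, so R5C1 = 1.
Cage g's pair has sum 4, so R5C2 = 3.
Cage f's pair has sum 6, which forces R1C2 = 2.
The two cells of cage h must have sum 7, so R1C4 = 3.
Row 1 now contains 2; hence R1C5 = 1.
Cage f's pair has sum 6; hence R2C2 = 4.
1 is placed in column 5, which forces R2C5 = 2.
1 is placed in column 1, which forces R3C1 = 4.
Column 2 already has 2, so R3C2 = 1.
Row 3 already has 1, which forces R3C3 = 5.
Row 3 now contains 5, leaving R3C4 = 2.
Column 4 already has 3, which forces R4C4 = 1.
Column 3 now contains 5, leaving R2C3 = 1.
Column 4 already has 1, which forces R2C4 = 5.
1 is placed in row 4, which forces R4C3 = 3.

5 2 4 3 1 / 3 4 1 5 2 / 4 1 5 2 3 / 2 5 3 1 4 / 1 3 2 4 5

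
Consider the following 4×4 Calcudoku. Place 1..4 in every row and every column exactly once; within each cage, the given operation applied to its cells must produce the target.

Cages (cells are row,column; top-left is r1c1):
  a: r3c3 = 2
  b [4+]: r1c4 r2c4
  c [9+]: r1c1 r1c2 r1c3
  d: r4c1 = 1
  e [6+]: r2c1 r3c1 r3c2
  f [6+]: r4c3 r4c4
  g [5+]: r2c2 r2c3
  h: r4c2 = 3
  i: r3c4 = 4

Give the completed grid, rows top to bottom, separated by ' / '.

Cage a is a single given cell, so r3c3 = 2.
Cage i is given, so r3c4 = 4.
D is a freebie; hence r4c1 = 1.
H is a freebie; hence r4c2 = 3.
Column 3 now contains 2, which forces r4c3 = 4.
Column 4 now contains 4, so r4c4 = 2.
4 is placed in column 3, so r1c3 = 3.
Row 1 now contains 3; hence r1c4 = 1.
Cage e needs sum 6, leaving r2c1 = 2.
2 is placed in row 2, which forces r2c2 = 4.
3 is placed in column 3, which forces r2c3 = 1.
Column 4 now contains 1, which forces r2c4 = 3.
1 is placed in column 1; hence r3c1 = 3.
3 is placed in column 2, which forces r3c2 = 1.
Column 1 now contains 2, so r1c1 = 4.
4 is placed in column 2; hence r1c2 = 2.

4 2 3 1 / 2 4 1 3 / 3 1 2 4 / 1 3 4 2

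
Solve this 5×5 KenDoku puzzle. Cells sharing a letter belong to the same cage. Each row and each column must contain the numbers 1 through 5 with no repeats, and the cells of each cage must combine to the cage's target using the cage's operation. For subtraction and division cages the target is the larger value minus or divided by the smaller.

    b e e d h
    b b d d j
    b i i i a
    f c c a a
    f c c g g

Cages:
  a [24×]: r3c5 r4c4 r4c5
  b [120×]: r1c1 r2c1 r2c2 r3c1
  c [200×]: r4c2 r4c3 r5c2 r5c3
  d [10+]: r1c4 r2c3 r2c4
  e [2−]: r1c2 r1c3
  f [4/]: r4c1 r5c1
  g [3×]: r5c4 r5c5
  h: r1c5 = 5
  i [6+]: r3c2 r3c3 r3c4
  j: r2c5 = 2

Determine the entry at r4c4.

2

Cage h is a single given cell, which forces r1c5 = 5.
Cage j is given, which forces r2c5 = 2.
Cage a has product 24, leaving r4c4 = 2.
Row 3 needs a 5, and only r3c1 is open for it.
Cage b has product 120, which forces r1c1 = 2.
The only place for 4 in row 1 is r1c4.
Row 3 needs a 4, and only r3c5 is open for it.
Column 5 already has 4; hence r4c5 = 3.
Column 5 now contains 3, so r5c5 = 1.
Cage f needs two cells with quotient 4; hence r4c1 = 1.
1 is placed in row 5, which forces r5c1 = 4.
1 is placed in row 5, which forces r5c4 = 3.
4 is placed in column 1, so r2c1 = 3.
The 4 cells of cage b must have product 120, leaving r2c2 = 4.
3 is placed in column 4, so r3c4 = 1.
Column 2 now contains 4, leaving r4c2 = 5.
Row 4 now contains 5, which forces r4c3 = 4.
5 is placed in column 2, which forces r5c2 = 2.
2 is placed in row 5; hence r5c3 = 5.
5 is placed in column 3; hence r2c3 = 1.
Column 4 now contains 1, so r2c4 = 5.
Column 2 already has 2, which forces r3c2 = 3.
Cage i needs sum 6; hence r3c3 = 2.
Column 2 now contains 3, so r1c2 = 1.
Column 3 already has 1, leaving r1c3 = 3.
Completed grid: 2 1 3 4 5 / 3 4 1 5 2 / 5 3 2 1 4 / 1 5 4 2 3 / 4 2 5 3 1.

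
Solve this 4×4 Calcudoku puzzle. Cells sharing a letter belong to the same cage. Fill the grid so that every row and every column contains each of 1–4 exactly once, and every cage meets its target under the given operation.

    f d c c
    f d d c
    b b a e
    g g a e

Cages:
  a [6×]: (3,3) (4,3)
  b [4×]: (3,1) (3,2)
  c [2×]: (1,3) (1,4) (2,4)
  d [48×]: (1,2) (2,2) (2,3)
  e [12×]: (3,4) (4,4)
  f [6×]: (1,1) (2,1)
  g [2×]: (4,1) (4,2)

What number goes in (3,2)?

1

The 3 cells of cage d must have product 48, which forces (1,2) = 4.
Cage c needs product 2, which forces (1,3) = 1.
The 3 cells of cage c must have product 2; hence (1,4) = 2.
Cage d needs product 48; hence (2,2) = 3.
Cage d has product 48, which forces (2,3) = 4.
Cage c needs product 2, leaving (2,4) = 1.
Column 2 already has 4; hence (3,2) = 1.
1 is placed in column 2, which forces (4,2) = 2.
Row 4 already has 2, which forces (4,3) = 3.
Row 4 now contains 3, so (4,4) = 4.
Row 1 now contains 2, which forces (1,1) = 3.
Row 2 now contains 3, leaving (2,1) = 2.
Row 3 already has 1, which forces (3,1) = 4.
3 is placed in column 3; hence (3,3) = 2.
Column 4 already has 4, which forces (3,4) = 3.
Row 4 already has 2; hence (4,1) = 1.
The full grid is 3 4 1 2 / 2 3 4 1 / 4 1 2 3 / 1 2 3 4.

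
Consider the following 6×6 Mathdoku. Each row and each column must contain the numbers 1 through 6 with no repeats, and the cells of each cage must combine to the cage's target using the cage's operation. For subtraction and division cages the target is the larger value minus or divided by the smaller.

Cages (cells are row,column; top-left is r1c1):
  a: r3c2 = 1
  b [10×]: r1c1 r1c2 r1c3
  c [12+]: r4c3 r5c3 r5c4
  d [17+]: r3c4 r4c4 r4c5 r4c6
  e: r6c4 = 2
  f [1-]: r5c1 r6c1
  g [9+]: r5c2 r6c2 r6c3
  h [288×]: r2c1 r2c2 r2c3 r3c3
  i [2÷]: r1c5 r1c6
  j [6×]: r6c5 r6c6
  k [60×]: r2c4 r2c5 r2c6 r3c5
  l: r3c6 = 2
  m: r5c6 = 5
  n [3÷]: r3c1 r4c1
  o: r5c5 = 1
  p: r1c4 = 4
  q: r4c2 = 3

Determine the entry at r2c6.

3

Cage p is given; hence r1c4 = 4.
Cage a is given; hence r3c2 = 1.
Cage l is given; hence r3c6 = 2.
Cage q is a single given cell, leaving r4c2 = 3.
Cage o is given; hence r5c5 = 1.
M is a freebie, which forces r5c6 = 5.
E is a freebie, leaving r6c4 = 2.
Cage g needs sum 9, which forces r5c2 = 2.
Row 5 already has 2; hence r5c3 = 4.
The two cells of cage j must have product 6, so r6c5 = 6.
Cage j needs two cells with product 6, which forces r6c6 = 1.
2 is placed in column 2; hence r1c2 = 5.
Cage i needs two cells with quotient 2, which forces r1c5 = 3.
Cage i needs two cells with quotient 2, leaving r1c6 = 6.
The 4 cells of cage h must have product 288, so r2c3 = 2.
Cage k has product 60; hence r2c4 = 1.
Column 3 already has 4, which forces r3c3 = 6.
Row 3 now contains 6; hence r3c4 = 5.
Row 3 already has 5, so r3c5 = 4.
2 is placed in column 3; hence r4c3 = 5.
Column 4 already has 5, leaving r4c4 = 6.
5 is placed in row 4, which forces r4c5 = 2.
Column 6 already has 6; hence r4c6 = 4.
6 is placed in column 4, which forces r5c4 = 3.
Row 6 now contains 6, so r6c2 = 4.
Row 6 now contains 1; hence r6c3 = 3.
Cage b needs product 10, so r1c1 = 2.
2 is placed in column 3; hence r1c3 = 1.
The 4 cells of cage h must have product 288, leaving r2c1 = 4.
4 is placed in column 2; hence r2c2 = 6.
Column 5 now contains 4, so r2c5 = 5.
Column 6 now contains 4, which forces r2c6 = 3.
Row 3 now contains 6, leaving r3c1 = 3.
Row 4 now contains 2, so r4c1 = 1.
Row 5 already has 3, so r5c1 = 6.
Row 6 now contains 4, so r6c1 = 5.
Completed grid: 2 5 1 4 3 6 / 4 6 2 1 5 3 / 3 1 6 5 4 2 / 1 3 5 6 2 4 / 6 2 4 3 1 5 / 5 4 3 2 6 1.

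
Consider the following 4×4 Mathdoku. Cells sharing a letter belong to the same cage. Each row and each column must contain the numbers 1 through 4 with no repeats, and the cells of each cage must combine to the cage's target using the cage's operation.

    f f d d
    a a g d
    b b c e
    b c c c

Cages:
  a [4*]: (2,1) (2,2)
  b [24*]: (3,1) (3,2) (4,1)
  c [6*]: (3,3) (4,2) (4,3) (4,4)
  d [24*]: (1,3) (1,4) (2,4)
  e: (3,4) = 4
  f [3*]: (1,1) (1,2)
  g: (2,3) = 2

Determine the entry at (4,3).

G is a freebie, leaving (2,3) = 2.
The 4 cells of cage c must have product 6; hence (3,3) = 1.
Cage e is a single given cell, leaving (3,4) = 4.
2 is placed in column 3, leaving (4,3) = 3.
3 is placed in column 3, so (1,3) = 4.
The 3 cells of cage d must have product 24, so (1,4) = 2.
Column 4 already has 4, leaving (2,4) = 3.
Cage b has product 24, which forces (4,1) = 4.
Column 4 already has 2; hence (4,4) = 1.
Column 1 now contains 4, which forces (2,1) = 1.
Cage a needs two cells with product 4, which forces (2,2) = 4.
Row 4 already has 1, so (4,2) = 2.
1 is placed in column 1, leaving (1,1) = 3.
Cage f's pair has product 3, leaving (1,2) = 1.
Cage b has product 24, so (3,1) = 2.
Column 2 now contains 2, which forces (3,2) = 3.
The full grid is 3 1 4 2 / 1 4 2 3 / 2 3 1 4 / 4 2 3 1.

3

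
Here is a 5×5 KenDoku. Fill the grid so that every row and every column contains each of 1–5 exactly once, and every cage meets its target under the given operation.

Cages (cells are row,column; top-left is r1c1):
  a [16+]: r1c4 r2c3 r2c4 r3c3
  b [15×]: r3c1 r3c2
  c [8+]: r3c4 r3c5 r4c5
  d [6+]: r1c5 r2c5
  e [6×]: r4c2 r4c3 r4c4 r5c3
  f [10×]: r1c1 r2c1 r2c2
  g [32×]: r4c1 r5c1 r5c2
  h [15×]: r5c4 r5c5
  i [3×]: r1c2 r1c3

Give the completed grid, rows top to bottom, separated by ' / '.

5 1 3 4 2 / 1 2 5 3 4 / 3 5 4 2 1 / 4 3 2 1 5 / 2 4 1 5 3

The 3 cells of cage g must have product 32; hence r4c1 = 4.
Cage g needs product 32, so r5c1 = 2.
Cage g has product 32, leaving r5c2 = 4.
Cage e has product 6; hence r5c3 = 1.
The two cells of cage i must have product 3, which forces r1c2 = 1.
1 is placed in column 3; hence r1c3 = 3.
Cage f needs product 10, so r2c2 = 2.
2 is placed in column 2, so r4c2 = 3.
Column 3 already has 3, leaving r4c3 = 2.
Row 4 now contains 2, so r4c4 = 1.
Row 4 now contains 1, which forces r4c5 = 5.
5 is placed in column 5; hence r5c5 = 3.
1 is placed in row 1, so r1c1 = 5.
Cage d's pair has sum 6, so r1c5 = 2.
Cage f needs product 10, which forces r2c1 = 1.
Cage d's pair has sum 6; hence r2c5 = 4.
Cage b needs two cells with product 15, so r3c1 = 3.
3 is placed in column 2, leaving r3c2 = 5.
Row 3 already has 5, which forces r3c3 = 4.
The 3 cells of cage c must have sum 8, leaving r3c4 = 2.
Cage c has sum 8, which forces r3c5 = 1.
Row 5 already has 3; hence r5c4 = 5.
2 is placed in row 1; hence r1c4 = 4.
Row 2 now contains 4; hence r2c3 = 5.
5 is placed in column 4, which forces r2c4 = 3.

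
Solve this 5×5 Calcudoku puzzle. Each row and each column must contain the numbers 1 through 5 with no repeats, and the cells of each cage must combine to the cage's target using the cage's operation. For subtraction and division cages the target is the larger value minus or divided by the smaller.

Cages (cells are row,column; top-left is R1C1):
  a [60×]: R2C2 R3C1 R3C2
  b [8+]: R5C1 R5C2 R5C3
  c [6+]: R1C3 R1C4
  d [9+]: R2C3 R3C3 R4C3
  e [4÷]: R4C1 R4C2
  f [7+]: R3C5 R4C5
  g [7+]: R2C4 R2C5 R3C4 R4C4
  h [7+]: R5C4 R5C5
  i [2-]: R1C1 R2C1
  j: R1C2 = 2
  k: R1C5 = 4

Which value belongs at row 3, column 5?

2

Cage j is given, which forces R1C2 = 2.
Cage k is a single given cell, which forces R1C5 = 4.
Cage g needs sum 7, leaving R2C5 = 1.
The only place for 3 in row 1 is R1C1.
Column 1 already has 3, leaving R2C1 = 5.
Column 1 already has 5, which forces R3C1 = 4.
Column 1 already has 4; hence R4C1 = 1.
Row 4 now contains 1, so R4C2 = 4.
Column 1 already has 1, which forces R5C1 = 2.
4 is placed in column 2, so R2C2 = 3.
Row 2 already has 3, leaving R2C3 = 4.
Row 2 already has 3; hence R2C4 = 2.
Cage a has product 60, so R3C2 = 5.
The 4 cells of cage g must have sum 7, which forces R3C4 = 1.
Row 3 already has 5; hence R3C5 = 2.
2 is placed in column 4, leaving R4C4 = 3.
2 is placed in column 5, so R4C5 = 5.
5 is placed in column 2; hence R5C2 = 1.
Row 5 already has 1; hence R5C3 = 5.
The two cells of cage h must have sum 7, so R5C4 = 4.
Cage h needs two cells with sum 7, so R5C5 = 3.
5 is placed in column 3, leaving R1C3 = 1.
1 is placed in column 4, so R1C4 = 5.
2 is placed in row 3, so R3C3 = 3.
5 is placed in row 4, which forces R4C3 = 2.
Completed grid: 3 2 1 5 4 / 5 3 4 2 1 / 4 5 3 1 2 / 1 4 2 3 5 / 2 1 5 4 3.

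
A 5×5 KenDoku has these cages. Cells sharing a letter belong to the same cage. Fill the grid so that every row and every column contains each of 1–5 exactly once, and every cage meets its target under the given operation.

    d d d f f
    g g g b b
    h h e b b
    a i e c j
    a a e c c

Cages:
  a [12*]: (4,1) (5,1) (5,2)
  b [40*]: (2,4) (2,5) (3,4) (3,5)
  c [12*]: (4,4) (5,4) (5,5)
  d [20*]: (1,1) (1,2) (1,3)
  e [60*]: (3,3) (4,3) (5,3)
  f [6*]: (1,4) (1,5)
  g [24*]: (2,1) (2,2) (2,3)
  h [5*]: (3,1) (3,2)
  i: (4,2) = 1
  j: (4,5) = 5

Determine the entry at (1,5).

I is a freebie; hence (4,2) = 1.
J is a freebie, which forces (4,5) = 5.
Cage h's pair has product 5; hence (3,1) = 1.
1 is placed in column 2, leaving (3,2) = 5.
1 is placed in column 1, so (5,1) = 3.
The 3 cells of cage d must have product 20, so (1,1) = 5.
Column 2 now contains 5, which forces (1,2) = 4.
Cage d needs product 20, which forces (1,3) = 1.
Cage b needs product 40, which forces (2,4) = 5.
The 4 cells of cage b must have product 40; hence (2,5) = 1.
Cage a needs product 12; hence (4,1) = 2.
The 3 cells of cage c must have product 12, so (4,4) = 3.
Cage a needs product 12; hence (5,2) = 2.
Cage e has product 60, leaving (5,3) = 5.
1 is placed in column 5; hence (5,5) = 4.
Column 4 now contains 3; hence (1,4) = 2.
Cage f needs two cells with product 6, leaving (1,5) = 3.
Column 1 already has 2, so (2,1) = 4.
Column 2 already has 2, so (2,2) = 3.
Cage g needs product 24; hence (2,3) = 2.
The 3 cells of cage e must have product 60, leaving (3,3) = 3.
The 4 cells of cage b must have product 40, leaving (3,4) = 4.
Column 5 now contains 4, so (3,5) = 2.
3 is placed in row 4, so (4,3) = 4.
Row 5 now contains 4, so (5,4) = 1.
Filled in: 5 4 1 2 3 / 4 3 2 5 1 / 1 5 3 4 2 / 2 1 4 3 5 / 3 2 5 1 4.

3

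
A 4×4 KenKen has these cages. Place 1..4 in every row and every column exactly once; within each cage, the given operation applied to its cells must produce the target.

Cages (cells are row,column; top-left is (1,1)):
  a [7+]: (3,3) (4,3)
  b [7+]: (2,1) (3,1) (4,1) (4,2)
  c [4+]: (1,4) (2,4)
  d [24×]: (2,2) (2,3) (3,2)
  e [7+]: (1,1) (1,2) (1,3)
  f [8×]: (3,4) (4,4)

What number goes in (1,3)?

The 4 cells of cage b must have sum 7, so (4,2) = 1.
The only place for 3 in row 1 is (1,4).
Column 4 already has 3, which forces (2,4) = 1.
Cage b has sum 7, so (3,1) = 1.
Cage e needs sum 7, so (1,3) = 1.
In column 1, 4 can only go at (1,1), so (1,1) = 4.
Row 1 already has 4, leaving (1,2) = 2.
Cage d has product 24, so (2,3) = 2.
Row 2 now contains 2; hence (2,1) = 3.
Row 2 already has 3; hence (2,2) = 4.
Column 2 already has 4, leaving (3,2) = 3.
Row 3 now contains 3, so (3,3) = 4.
Row 3 already has 4, leaving (3,4) = 2.
Cage b needs sum 7, so (4,1) = 2.
Column 3 now contains 4, so (4,3) = 3.
Column 4 now contains 2, leaving (4,4) = 4.
The full grid is 4 2 1 3 / 3 4 2 1 / 1 3 4 2 / 2 1 3 4.

1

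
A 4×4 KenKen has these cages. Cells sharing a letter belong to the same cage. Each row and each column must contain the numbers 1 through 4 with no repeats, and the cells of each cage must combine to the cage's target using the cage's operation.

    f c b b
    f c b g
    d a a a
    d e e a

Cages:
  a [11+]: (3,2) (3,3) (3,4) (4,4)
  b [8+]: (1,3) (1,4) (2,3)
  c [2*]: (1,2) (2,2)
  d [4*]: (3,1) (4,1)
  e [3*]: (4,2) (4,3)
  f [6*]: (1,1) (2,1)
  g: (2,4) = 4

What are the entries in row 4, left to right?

4 3 1 2

Cage g is given, leaving (2,4) = 4.
The only place for 4 in row 1 is (1,3).
The 4 cells of cage a must have sum 11; hence (3,2) = 4.
Row 3 now contains 4, leaving (3,1) = 1.
Row 3 now contains 1; hence (3,4) = 3.
Cage d's pair has product 4, leaving (4,1) = 4.
Column 4 already has 3, so (4,4) = 2.
2 is placed in column 4, leaving (1,4) = 1.
Cage b has sum 8, so (2,3) = 3.
Row 3 now contains 3, which forces (3,3) = 2.
Column 3 already has 3, so (4,3) = 1.
The two cells of cage f must have product 6, which forces (1,1) = 3.
Row 1 now contains 1, which forces (1,2) = 2.
Row 2 now contains 3, leaving (2,1) = 2.
The two cells of cage c must have product 2, so (2,2) = 1.
Row 4 already has 1, leaving (4,2) = 3.
The full grid is 3 2 4 1 / 2 1 3 4 / 1 4 2 3 / 4 3 1 2.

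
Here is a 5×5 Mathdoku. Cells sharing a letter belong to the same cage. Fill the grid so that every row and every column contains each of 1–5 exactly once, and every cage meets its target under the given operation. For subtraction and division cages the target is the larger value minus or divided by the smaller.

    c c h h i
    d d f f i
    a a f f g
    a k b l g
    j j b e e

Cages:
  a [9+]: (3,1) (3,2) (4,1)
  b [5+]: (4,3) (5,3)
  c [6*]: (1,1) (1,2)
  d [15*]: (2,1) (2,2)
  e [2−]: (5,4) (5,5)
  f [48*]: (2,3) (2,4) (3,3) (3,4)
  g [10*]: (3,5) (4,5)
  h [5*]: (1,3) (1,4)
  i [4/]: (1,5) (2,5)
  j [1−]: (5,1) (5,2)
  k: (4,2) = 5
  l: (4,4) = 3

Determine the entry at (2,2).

3

K is a freebie, so (4,2) = 5.
Cage l is a single given cell, leaving (4,4) = 3.
5 is placed in row 4, leaving (4,5) = 2.
Cage d needs two cells with product 15, leaving (2,1) = 5.
Column 2 now contains 5, so (2,2) = 3.
Column 5 now contains 2; hence (3,5) = 5.
The two cells of cage c must have product 6, leaving (1,1) = 3.
Column 2 already has 3, so (1,2) = 2.
Column 1 already has 3, leaving (3,1) = 1.
Column 2 already has 2, so (3,2) = 4.
Cage f needs product 48; hence (3,3) = 3.
Row 3 already has 4; hence (3,4) = 2.
Cage a needs sum 9; hence (4,1) = 4.
4 is placed in row 4; hence (4,3) = 1.
Column 1 now contains 1, so (5,1) = 2.
Column 2 already has 4; hence (5,2) = 1.
Column 3 already has 1; hence (5,3) = 4.
Row 5 already has 1, leaving (5,4) = 5.
4 is placed in row 5, which forces (5,5) = 3.
Column 3 already has 1; hence (1,3) = 5.
Column 4 now contains 5; hence (1,4) = 1.
Row 1 already has 1; hence (1,5) = 4.
Column 3 already has 4, so (2,3) = 2.
Cage f needs product 48; hence (2,4) = 4.
Column 5 now contains 4, so (2,5) = 1.
Filled in: 3 2 5 1 4 / 5 3 2 4 1 / 1 4 3 2 5 / 4 5 1 3 2 / 2 1 4 5 3.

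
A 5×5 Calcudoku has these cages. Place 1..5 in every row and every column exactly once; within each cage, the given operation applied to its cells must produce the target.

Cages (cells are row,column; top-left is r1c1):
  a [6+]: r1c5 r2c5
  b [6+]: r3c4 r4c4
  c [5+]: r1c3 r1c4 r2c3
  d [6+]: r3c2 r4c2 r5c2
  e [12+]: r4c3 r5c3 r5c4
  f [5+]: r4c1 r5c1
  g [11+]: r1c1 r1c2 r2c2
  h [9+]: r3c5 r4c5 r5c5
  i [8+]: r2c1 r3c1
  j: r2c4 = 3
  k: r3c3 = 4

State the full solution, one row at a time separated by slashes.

2 5 3 1 4 / 5 4 1 3 2 / 3 1 4 2 5 / 1 2 5 4 3 / 4 3 2 5 1

J is a freebie, which forces r2c4 = 3.
Cage k is given; hence r3c3 = 4.
Row 2 now contains 3, which forces r2c1 = 5.
Cage i's pair has sum 8, leaving r3c1 = 3.
In row 4, 2 can only go at r4c2, so r4c2 = 2.
Column 2 already has 2, which forces r2c2 = 4.
Column 2 already has 2; hence r3c2 = 1.
Cage d needs sum 6, leaving r5c2 = 3.
Cage g has sum 11, so r1c1 = 2.
Column 2 now contains 3, so r1c2 = 5.
Row 1 already has 2, so r1c4 = 1.
Row 1 now contains 5, leaving r1c5 = 4.
Column 4 now contains 1, so r4c4 = 4.
Cage h has sum 9, so r4c5 = 3.
4 is placed in column 4; hence r5c4 = 5.
4 is placed in column 5, leaving r5c5 = 1.
1 is placed in row 1, so r1c3 = 3.
The 3 cells of cage c must have sum 5, leaving r2c3 = 1.
1 is placed in column 5, so r2c5 = 2.
Column 4 now contains 5; hence r3c4 = 2.
Cage h needs sum 9, which forces r3c5 = 5.
4 is placed in row 4, leaving r4c1 = 1.
Row 4 now contains 3, which forces r4c3 = 5.
Row 5 already has 1, so r5c1 = 4.
Row 5 already has 5; hence r5c3 = 2.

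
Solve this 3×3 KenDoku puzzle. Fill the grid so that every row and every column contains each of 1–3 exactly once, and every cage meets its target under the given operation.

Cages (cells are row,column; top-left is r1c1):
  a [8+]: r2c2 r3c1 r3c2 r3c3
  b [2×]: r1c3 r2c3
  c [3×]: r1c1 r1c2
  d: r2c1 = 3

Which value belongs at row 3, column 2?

1

D is a freebie, so r2c1 = 3.
The 4 cells of cage a must have sum 8, which forces r2c2 = 2.
Row 2 now contains 2, so r2c3 = 1.
Column 1 now contains 3; hence r1c1 = 1.
The two cells of cage c must have product 3, which forces r1c2 = 3.
Column 3 already has 1, leaving r1c3 = 2.
1 is placed in column 1, so r3c1 = 2.
Column 2 already has 3, which forces r3c2 = 1.
2 is placed in column 3; hence r3c3 = 3.
Completed grid: 1 3 2 / 3 2 1 / 2 1 3.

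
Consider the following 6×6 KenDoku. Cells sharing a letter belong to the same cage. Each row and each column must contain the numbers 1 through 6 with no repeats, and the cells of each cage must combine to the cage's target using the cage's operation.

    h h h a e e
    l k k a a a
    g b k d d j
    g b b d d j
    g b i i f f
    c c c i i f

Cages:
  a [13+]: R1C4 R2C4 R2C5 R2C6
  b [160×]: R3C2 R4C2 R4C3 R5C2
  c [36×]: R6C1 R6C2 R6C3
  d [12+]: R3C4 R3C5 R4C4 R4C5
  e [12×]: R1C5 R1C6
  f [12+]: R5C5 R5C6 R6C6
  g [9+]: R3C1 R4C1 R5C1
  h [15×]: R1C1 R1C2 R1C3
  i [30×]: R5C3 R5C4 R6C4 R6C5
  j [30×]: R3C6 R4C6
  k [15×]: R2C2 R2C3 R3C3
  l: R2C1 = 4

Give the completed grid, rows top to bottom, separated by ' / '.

5 1 3 4 6 2 / 4 3 5 6 2 1 / 6 2 1 3 4 5 / 1 5 4 2 3 6 / 2 4 6 1 5 3 / 3 6 2 5 1 4

Cage l is a single given cell, so R2C1 = 4.
Cage b has product 160; hence R4C3 = 4.
In row 6, 4 can only go at R6C6, so R6C6 = 4.
The only place for 4 in row 5 is R5C2.
Column 2 needs a 6, and only R6C2 is open for it.
Column 3 needs a 6, and only R5C3 is open for it.
The 4 cells of cage i must have product 30, so R5C4 = 1.
Cage i needs product 30, which forces R6C4 = 5.
Cage i needs product 30, leaving R6C5 = 1.
In row 4, 1 can only go at R4C1, so R4C1 = 1.
The only place for 1 in row 3 is R3C3.
Cage h needs product 15; hence R1C2 = 1.
In row 2, 1 can only go at R2C6, so R2C6 = 1.
The only place for 6 in row 4 is R4C6.
Column 6 now contains 6, which forces R3C6 = 5.
Column 6 already has 5, which forces R5C6 = 3.
Cage e's pair has product 12, so R1C5 = 6.
Column 6 already has 3, which forces R1C6 = 2.
5 is placed in row 3, so R3C2 = 2.
Cage b has product 160, which forces R4C2 = 5.
Row 5 now contains 3, so R5C5 = 5.
Column 2 now contains 5, so R2C2 = 3.
Cage k has product 15, so R2C3 = 5.
The 4 cells of cage a must have sum 13, which forces R2C4 = 6.
3 is placed in row 2, which forces R2C5 = 2.
The 3 cells of cage g must have sum 9; hence R3C1 = 6.
Column 5 already has 2, which forces R4C5 = 3.
Row 5 now contains 5, which forces R5C1 = 2.
Column 1 now contains 2, which forces R6C1 = 3.
Row 6 now contains 3, leaving R6C3 = 2.
3 is placed in column 1, leaving R1C1 = 5.
Column 3 already has 5, so R1C3 = 3.
Cage a has sum 13, leaving R1C4 = 4.
The 4 cells of cage d must have sum 12; hence R3C4 = 3.
Column 5 now contains 3; hence R3C5 = 4.
Row 4 already has 3; hence R4C4 = 2.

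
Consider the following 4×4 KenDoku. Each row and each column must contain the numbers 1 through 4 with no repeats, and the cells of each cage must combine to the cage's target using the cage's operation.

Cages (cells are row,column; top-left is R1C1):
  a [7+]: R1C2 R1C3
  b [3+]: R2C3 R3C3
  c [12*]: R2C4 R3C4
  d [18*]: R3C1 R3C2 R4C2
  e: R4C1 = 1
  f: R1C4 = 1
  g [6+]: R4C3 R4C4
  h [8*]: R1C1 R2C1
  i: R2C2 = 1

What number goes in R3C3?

F is a freebie, which forces R1C4 = 1.
Cage i is given, leaving R2C2 = 1.
Row 2 now contains 1, so R2C3 = 2.
The 3 cells of cage d must have product 18, so R3C1 = 3.
The 3 cells of cage d must have product 18, leaving R3C2 = 2.
2 is placed in column 3, so R3C3 = 1.
3 is placed in row 3; hence R3C4 = 4.
Cage e is given, so R4C1 = 1.
Cage d needs product 18; hence R4C2 = 3.
2 is placed in column 3, so R4C3 = 4.
4 is placed in column 4, so R4C4 = 2.
The two cells of cage h must have product 8; hence R1C1 = 2.
Column 2 already has 3; hence R1C2 = 4.
Column 3 now contains 4, which forces R1C3 = 3.
Row 2 now contains 2; hence R2C1 = 4.
4 is placed in column 4, which forces R2C4 = 3.
Filled in: 2 4 3 1 / 4 1 2 3 / 3 2 1 4 / 1 3 4 2.

1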